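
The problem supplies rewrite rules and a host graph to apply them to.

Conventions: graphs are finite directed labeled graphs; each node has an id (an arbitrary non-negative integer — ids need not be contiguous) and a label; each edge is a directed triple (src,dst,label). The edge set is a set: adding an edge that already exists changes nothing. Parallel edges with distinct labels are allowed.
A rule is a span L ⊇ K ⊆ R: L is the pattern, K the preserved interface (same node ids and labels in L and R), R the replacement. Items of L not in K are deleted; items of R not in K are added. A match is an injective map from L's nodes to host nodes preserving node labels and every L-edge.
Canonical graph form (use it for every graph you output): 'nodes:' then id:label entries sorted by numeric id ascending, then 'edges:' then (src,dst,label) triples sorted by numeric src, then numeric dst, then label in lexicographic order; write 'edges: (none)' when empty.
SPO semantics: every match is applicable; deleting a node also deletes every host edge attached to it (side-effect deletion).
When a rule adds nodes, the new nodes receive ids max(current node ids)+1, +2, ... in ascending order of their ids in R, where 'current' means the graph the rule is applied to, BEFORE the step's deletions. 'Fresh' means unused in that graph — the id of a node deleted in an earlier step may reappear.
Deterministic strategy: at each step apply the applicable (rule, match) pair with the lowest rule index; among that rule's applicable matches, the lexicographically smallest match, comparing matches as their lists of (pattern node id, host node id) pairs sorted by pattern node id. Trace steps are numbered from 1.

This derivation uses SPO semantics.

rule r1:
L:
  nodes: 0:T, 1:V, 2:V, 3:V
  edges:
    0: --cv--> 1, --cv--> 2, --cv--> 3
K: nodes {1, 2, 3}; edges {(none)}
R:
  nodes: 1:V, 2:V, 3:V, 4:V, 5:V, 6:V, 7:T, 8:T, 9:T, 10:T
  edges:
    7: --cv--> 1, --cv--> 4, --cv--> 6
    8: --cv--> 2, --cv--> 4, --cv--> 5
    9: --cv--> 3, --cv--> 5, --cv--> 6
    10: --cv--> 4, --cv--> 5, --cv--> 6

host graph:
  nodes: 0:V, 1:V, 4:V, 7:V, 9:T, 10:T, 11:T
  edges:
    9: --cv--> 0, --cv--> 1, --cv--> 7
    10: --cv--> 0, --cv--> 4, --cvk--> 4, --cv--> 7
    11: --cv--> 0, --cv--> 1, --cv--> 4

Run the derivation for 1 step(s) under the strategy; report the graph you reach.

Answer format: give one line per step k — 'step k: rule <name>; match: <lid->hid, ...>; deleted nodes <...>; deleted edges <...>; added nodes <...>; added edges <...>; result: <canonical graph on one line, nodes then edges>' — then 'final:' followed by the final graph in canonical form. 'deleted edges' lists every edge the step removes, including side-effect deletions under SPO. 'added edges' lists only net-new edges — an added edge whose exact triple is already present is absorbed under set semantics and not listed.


step 1: rule r1; match: 0->9, 1->0, 2->1, 3->7; deleted nodes 9; deleted edges (9,0,cv); (9,1,cv); (9,7,cv); added nodes 12, 13, 14, 15, 16, 17, 18; added edges (15,0,cv); (15,12,cv); (15,14,cv); (16,1,cv); (16,12,cv); (16,13,cv); (17,7,cv); (17,13,cv); (17,14,cv); (18,12,cv); (18,13,cv); (18,14,cv); result: nodes: 0:V, 1:V, 4:V, 7:V, 10:T, 11:T, 12:V, 13:V, 14:V, 15:T, 16:T, 17:T, 18:T edges: (10,0,cv); (10,4,cv); (10,4,cvk); (10,7,cv); (11,0,cv); (11,1,cv); (11,4,cv); (15,0,cv); (15,12,cv); (15,14,cv); (16,1,cv); (16,12,cv); (16,13,cv); (17,7,cv); (17,13,cv); (17,14,cv); (18,12,cv); (18,13,cv); (18,14,cv)
final:
nodes: 0:V, 1:V, 4:V, 7:V, 10:T, 11:T, 12:V, 13:V, 14:V, 15:T, 16:T, 17:T, 18:T
edges: (10,0,cv); (10,4,cv); (10,4,cvk); (10,7,cv); (11,0,cv); (11,1,cv); (11,4,cv); (15,0,cv); (15,12,cv); (15,14,cv); (16,1,cv); (16,12,cv); (16,13,cv); (17,7,cv); (17,13,cv); (17,14,cv); (18,12,cv); (18,13,cv); (18,14,cv)


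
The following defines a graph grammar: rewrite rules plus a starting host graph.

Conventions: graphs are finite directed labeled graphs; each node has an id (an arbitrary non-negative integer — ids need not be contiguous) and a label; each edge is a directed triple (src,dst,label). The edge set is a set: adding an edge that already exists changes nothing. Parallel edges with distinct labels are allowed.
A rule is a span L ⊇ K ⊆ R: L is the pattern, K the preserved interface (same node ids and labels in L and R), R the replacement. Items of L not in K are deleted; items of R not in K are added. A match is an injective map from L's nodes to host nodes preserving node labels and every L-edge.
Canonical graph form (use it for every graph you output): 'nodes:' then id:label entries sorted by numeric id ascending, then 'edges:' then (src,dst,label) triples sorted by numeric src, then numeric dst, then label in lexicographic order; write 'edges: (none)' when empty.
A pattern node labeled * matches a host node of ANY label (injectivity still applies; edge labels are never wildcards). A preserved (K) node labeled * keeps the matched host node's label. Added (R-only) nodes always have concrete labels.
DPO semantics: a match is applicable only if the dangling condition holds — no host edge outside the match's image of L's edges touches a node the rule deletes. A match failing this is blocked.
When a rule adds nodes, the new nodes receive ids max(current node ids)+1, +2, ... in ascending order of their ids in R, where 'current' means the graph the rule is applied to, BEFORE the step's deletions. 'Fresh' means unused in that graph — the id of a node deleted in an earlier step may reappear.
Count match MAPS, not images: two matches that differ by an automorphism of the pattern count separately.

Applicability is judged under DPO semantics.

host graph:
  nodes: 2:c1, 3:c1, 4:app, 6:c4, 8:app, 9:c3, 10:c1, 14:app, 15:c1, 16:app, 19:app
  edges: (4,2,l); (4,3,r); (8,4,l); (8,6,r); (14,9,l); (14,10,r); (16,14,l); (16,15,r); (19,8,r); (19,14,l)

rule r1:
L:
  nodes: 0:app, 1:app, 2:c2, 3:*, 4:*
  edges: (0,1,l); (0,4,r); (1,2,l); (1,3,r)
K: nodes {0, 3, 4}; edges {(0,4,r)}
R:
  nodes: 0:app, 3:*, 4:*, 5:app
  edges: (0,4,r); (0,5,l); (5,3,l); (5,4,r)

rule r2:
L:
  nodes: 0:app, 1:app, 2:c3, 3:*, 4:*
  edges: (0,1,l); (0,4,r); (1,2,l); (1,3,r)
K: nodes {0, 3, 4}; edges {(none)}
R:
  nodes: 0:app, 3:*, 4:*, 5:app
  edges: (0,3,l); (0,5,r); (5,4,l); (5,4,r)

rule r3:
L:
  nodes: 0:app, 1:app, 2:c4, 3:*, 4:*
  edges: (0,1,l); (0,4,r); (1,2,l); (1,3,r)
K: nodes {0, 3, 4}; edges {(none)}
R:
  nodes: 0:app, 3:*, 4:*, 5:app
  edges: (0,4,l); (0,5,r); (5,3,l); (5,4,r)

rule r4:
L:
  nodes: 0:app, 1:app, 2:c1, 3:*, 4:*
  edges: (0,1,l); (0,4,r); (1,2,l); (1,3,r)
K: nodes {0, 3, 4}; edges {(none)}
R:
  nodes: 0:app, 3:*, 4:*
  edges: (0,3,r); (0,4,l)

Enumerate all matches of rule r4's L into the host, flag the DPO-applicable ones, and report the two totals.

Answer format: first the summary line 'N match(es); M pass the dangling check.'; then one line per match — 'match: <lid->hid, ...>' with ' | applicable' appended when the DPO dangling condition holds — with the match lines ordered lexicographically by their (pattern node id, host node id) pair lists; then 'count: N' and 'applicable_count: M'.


1 match(es); 1 pass the dangling check.
match: 0->8, 1->4, 2->2, 3->3, 4->6 | applicable
count: 1
applicable_count: 1


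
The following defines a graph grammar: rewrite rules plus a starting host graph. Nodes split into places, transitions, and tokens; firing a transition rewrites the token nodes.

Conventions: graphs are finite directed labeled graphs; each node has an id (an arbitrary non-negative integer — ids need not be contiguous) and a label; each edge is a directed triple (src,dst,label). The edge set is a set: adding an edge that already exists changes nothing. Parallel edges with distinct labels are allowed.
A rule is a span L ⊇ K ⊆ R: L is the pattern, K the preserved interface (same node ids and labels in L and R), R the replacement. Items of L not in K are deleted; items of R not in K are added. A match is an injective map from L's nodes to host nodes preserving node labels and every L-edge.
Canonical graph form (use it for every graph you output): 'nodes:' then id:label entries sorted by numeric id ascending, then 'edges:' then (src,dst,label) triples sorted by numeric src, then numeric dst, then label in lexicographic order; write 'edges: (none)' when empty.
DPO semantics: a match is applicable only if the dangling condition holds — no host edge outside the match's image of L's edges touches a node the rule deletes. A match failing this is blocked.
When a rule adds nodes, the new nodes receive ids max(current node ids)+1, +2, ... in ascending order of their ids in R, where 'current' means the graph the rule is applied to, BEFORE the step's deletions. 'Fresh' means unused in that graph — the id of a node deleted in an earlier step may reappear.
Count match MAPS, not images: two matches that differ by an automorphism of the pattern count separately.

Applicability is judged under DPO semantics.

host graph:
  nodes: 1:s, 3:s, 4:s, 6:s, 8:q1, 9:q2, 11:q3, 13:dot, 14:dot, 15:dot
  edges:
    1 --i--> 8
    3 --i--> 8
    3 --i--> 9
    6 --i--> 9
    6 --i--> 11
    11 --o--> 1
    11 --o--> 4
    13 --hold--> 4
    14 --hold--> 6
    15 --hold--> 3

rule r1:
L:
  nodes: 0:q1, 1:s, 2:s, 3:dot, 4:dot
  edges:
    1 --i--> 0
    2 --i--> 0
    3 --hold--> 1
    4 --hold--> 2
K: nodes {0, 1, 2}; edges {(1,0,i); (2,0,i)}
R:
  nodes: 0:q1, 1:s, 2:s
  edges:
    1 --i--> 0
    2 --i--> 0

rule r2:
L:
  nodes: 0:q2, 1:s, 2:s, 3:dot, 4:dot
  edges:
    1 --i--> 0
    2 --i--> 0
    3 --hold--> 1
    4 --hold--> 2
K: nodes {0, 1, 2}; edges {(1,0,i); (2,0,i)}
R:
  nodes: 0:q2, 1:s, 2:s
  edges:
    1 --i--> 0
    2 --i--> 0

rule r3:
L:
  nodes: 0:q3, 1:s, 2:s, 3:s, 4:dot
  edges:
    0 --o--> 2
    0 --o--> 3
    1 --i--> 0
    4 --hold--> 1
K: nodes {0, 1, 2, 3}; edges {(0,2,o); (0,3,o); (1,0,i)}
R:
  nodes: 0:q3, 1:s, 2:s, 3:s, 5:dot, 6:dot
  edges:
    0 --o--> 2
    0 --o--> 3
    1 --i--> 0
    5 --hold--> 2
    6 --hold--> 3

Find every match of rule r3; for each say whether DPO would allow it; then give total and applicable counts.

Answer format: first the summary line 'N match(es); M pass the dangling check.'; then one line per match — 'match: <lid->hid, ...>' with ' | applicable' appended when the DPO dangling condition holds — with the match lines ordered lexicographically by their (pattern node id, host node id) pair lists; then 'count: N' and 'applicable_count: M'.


2 match(es); 2 pass the dangling check.
match: 0->11, 1->6, 2->1, 3->4, 4->14 | applicable
match: 0->11, 1->6, 2->4, 3->1, 4->14 | applicable
count: 2
applicable_count: 2


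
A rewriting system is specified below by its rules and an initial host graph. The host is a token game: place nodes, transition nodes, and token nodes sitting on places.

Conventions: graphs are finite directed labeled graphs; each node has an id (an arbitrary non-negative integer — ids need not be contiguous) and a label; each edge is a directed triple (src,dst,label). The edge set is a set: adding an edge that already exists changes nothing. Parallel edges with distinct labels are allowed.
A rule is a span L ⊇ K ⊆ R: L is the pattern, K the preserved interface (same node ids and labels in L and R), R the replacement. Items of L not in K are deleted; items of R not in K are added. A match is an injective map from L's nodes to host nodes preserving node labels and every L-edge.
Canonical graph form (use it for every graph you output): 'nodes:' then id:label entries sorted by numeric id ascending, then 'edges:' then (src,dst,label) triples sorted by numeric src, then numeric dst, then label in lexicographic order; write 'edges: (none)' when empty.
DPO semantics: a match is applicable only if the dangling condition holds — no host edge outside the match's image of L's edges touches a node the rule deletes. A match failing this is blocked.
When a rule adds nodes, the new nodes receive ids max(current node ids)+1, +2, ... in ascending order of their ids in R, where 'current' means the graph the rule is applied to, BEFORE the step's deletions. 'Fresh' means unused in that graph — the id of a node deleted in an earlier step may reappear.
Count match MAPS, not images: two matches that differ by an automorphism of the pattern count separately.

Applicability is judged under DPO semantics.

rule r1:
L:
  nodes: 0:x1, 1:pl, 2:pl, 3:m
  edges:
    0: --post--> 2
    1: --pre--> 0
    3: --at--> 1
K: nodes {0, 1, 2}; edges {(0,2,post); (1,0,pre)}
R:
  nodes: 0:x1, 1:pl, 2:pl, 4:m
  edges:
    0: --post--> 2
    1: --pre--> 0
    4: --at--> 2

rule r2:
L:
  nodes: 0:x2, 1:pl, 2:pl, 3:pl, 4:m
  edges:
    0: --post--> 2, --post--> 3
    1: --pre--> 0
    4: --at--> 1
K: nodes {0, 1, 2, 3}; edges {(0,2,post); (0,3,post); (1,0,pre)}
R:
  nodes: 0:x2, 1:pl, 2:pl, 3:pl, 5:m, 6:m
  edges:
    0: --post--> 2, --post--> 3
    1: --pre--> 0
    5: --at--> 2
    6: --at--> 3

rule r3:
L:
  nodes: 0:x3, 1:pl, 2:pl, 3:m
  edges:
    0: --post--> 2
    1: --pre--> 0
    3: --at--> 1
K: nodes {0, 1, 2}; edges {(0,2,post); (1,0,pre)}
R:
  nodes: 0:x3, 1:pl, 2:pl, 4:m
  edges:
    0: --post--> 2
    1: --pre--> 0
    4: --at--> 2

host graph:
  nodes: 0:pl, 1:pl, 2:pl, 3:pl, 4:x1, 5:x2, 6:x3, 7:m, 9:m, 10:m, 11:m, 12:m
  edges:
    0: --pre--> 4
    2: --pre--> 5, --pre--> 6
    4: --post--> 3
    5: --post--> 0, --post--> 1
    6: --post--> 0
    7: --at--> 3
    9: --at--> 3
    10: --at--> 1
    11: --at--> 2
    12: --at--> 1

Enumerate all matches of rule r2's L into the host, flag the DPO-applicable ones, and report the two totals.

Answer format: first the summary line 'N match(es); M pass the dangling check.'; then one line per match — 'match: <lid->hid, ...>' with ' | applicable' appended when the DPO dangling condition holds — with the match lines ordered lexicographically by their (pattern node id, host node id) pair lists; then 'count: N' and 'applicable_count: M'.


2 match(es); 2 pass the dangling check.
match: 0->5, 1->2, 2->0, 3->1, 4->11 | applicable
match: 0->5, 1->2, 2->1, 3->0, 4->11 | applicable
count: 2
applicable_count: 2


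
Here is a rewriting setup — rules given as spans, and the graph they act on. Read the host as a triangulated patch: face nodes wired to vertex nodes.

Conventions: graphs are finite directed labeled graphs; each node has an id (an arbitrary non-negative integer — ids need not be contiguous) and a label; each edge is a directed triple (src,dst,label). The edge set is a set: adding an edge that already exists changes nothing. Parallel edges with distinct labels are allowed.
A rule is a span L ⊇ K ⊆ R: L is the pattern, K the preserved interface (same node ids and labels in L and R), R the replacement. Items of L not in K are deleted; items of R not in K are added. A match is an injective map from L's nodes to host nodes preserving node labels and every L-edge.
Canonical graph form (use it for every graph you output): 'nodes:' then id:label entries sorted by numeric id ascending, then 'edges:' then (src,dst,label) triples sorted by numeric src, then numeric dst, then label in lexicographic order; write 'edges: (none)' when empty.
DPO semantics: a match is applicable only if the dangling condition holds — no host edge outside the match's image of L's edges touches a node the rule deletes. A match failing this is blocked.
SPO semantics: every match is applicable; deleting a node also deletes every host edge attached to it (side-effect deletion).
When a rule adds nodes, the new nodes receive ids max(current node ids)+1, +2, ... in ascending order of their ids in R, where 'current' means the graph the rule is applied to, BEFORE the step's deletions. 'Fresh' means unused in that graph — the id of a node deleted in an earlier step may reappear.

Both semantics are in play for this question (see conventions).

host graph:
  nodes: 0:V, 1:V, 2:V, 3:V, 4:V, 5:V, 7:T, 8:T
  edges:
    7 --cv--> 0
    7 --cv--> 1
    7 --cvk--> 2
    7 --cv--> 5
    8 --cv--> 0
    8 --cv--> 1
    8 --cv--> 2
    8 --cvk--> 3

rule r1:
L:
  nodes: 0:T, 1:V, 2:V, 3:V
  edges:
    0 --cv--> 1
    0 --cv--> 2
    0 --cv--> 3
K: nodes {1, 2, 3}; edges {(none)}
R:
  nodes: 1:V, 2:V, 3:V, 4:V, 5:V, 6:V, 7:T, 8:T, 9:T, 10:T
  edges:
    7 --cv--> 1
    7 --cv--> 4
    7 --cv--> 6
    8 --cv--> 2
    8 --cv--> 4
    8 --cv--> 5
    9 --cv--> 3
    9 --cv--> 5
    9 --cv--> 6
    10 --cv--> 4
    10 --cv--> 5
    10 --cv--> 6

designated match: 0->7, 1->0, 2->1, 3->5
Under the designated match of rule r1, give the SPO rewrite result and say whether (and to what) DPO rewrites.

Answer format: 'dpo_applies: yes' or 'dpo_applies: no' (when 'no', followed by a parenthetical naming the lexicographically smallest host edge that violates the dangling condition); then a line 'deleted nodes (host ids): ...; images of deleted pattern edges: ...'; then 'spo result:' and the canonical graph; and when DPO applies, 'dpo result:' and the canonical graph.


dpo_applies: no
(the rule deletes node 7, which keeps host edge (7,2,cvk) outside the match image — the dangling condition fails, DPO blocks; SPO proceeds and side-deletes such edges)
deleted nodes (host ids): 7; images of deleted pattern edges: (7,0,cv); (7,1,cv); (7,5,cv)
spo result:
nodes: 0:V, 1:V, 2:V, 3:V, 4:V, 5:V, 8:T, 9:V, 10:V, 11:V, 12:T, 13:T, 14:T, 15:T
edges: (8,0,cv); (8,1,cv); (8,2,cv); (8,3,cvk); (12,0,cv); (12,9,cv); (12,11,cv); (13,1,cv); (13,9,cv); (13,10,cv); (14,5,cv); (14,10,cv); (14,11,cv); (15,9,cv); (15,10,cv); (15,11,cv)


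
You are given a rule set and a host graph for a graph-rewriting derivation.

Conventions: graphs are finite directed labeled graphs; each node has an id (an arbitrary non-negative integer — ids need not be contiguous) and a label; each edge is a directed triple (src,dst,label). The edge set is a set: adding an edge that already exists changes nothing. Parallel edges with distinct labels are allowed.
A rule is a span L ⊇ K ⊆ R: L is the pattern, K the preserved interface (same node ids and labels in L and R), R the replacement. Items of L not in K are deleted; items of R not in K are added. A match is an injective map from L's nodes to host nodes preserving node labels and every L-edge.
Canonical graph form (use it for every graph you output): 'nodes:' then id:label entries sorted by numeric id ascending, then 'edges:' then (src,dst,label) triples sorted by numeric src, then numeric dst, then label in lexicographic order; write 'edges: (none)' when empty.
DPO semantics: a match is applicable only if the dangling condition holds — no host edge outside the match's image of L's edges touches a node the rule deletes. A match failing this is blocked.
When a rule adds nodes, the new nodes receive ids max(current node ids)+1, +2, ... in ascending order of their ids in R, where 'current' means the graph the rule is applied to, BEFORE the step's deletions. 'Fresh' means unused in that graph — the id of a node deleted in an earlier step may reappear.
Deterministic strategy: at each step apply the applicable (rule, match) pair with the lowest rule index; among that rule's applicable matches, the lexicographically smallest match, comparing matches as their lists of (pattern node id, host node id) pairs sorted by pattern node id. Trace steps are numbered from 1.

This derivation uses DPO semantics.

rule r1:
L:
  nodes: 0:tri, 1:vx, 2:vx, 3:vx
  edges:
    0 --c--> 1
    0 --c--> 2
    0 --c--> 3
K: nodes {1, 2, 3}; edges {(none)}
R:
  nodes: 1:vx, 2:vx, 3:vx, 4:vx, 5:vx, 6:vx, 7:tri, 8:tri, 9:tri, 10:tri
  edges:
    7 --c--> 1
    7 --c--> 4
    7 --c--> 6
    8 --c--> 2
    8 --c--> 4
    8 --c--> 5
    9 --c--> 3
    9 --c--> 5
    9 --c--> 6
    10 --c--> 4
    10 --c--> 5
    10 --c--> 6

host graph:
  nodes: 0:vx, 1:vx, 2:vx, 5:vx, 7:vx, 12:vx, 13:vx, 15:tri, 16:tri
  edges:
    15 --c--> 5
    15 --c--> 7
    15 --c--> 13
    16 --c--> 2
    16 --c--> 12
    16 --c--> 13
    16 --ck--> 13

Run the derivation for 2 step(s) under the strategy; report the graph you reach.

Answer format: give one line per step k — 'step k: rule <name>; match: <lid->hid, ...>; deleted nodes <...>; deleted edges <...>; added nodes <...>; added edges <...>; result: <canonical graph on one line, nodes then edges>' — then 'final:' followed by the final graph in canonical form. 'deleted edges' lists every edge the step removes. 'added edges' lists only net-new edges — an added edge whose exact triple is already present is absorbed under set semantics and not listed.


step 1: rule r1; match: 0->15, 1->5, 2->7, 3->13; deleted nodes 15; deleted edges (15,5,c); (15,7,c); (15,13,c); added nodes 17, 18, 19, 20, 21, 22, 23; added edges (20,5,c); (20,17,c); (20,19,c); (21,7,c); (21,17,c); (21,18,c); (22,13,c); (22,18,c); (22,19,c); (23,17,c); (23,18,c); (23,19,c); result: nodes: 0:vx, 1:vx, 2:vx, 5:vx, 7:vx, 12:vx, 13:vx, 16:tri, 17:vx, 18:vx, 19:vx, 20:tri, 21:tri, 22:tri, 23:tri edges: (16,2,c); (16,12,c); (16,13,c); (16,13,ck); (20,5,c); (20,17,c); (20,19,c); (21,7,c); (21,17,c); (21,18,c); (22,13,c); (22,18,c); (22,19,c); (23,17,c); (23,18,c); (23,19,c)
step 2: rule r1; match: 0->20, 1->5, 2->17, 3->19; deleted nodes 20; deleted edges (20,5,c); (20,17,c); (20,19,c); added nodes 24, 25, 26, 27, 28, 29, 30; added edges (27,5,c); (27,24,c); (27,26,c); (28,17,c); (28,24,c); (28,25,c); (29,19,c); (29,25,c); (29,26,c); (30,24,c); (30,25,c); (30,26,c); result: nodes: 0:vx, 1:vx, 2:vx, 5:vx, 7:vx, 12:vx, 13:vx, 16:tri, 17:vx, 18:vx, 19:vx, 21:tri, 22:tri, 23:tri, 24:vx, 25:vx, 26:vx, 27:tri, 28:tri, 29:tri, 30:tri edges: (16,2,c); (16,12,c); (16,13,c); (16,13,ck); (21,7,c); (21,17,c); (21,18,c); (22,13,c); (22,18,c); (22,19,c); (23,17,c); (23,18,c); (23,19,c); (27,5,c); (27,24,c); (27,26,c); (28,17,c); (28,24,c); (28,25,c); (29,19,c); (29,25,c); (29,26,c); (30,24,c); (30,25,c); (30,26,c)
final:
nodes: 0:vx, 1:vx, 2:vx, 5:vx, 7:vx, 12:vx, 13:vx, 16:tri, 17:vx, 18:vx, 19:vx, 21:tri, 22:tri, 23:tri, 24:vx, 25:vx, 26:vx, 27:tri, 28:tri, 29:tri, 30:tri
edges: (16,2,c); (16,12,c); (16,13,c); (16,13,ck); (21,7,c); (21,17,c); (21,18,c); (22,13,c); (22,18,c); (22,19,c); (23,17,c); (23,18,c); (23,19,c); (27,5,c); (27,24,c); (27,26,c); (28,17,c); (28,24,c); (28,25,c); (29,19,c); (29,25,c); (29,26,c); (30,24,c); (30,25,c); (30,26,c)


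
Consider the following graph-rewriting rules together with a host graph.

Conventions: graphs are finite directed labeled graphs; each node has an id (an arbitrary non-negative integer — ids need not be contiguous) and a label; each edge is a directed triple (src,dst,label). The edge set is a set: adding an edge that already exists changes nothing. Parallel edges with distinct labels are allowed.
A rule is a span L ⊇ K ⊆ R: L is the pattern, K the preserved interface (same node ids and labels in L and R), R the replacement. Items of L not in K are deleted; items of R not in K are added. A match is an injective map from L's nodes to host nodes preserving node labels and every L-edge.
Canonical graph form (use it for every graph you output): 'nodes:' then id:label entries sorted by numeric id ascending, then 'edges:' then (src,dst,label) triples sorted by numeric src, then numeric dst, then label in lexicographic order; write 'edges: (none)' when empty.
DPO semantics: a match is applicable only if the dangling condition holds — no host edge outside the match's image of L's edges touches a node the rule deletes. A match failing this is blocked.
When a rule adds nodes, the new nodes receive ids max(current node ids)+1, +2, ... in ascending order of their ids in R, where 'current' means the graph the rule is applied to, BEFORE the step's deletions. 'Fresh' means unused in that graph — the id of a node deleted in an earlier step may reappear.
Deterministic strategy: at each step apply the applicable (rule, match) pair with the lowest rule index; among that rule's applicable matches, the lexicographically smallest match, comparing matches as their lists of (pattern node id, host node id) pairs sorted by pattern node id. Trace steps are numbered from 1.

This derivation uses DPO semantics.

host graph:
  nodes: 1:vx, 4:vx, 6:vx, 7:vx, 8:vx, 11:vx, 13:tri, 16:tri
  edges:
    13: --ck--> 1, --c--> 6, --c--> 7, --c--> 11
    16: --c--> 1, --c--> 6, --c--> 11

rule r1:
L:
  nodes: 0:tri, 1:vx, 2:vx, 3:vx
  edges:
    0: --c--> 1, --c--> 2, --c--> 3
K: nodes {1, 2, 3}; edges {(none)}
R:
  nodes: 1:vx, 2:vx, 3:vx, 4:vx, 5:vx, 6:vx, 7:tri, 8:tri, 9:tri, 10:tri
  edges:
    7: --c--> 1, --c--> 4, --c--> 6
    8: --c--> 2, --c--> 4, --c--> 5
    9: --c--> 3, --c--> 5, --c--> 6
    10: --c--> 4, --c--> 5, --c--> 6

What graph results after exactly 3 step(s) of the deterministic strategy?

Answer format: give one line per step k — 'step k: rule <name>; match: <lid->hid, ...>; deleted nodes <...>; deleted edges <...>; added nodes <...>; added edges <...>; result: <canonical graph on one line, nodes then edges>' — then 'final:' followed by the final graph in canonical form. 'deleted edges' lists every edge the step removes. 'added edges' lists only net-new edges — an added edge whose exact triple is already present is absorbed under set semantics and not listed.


step 1: rule r1; match: 0->16, 1->1, 2->6, 3->11; deleted nodes 16; deleted edges (16,1,c); (16,6,c); (16,11,c); added nodes 17, 18, 19, 20, 21, 22, 23; added edges (20,1,c); (20,17,c); (20,19,c); (21,6,c); (21,17,c); (21,18,c); (22,11,c); (22,18,c); (22,19,c); (23,17,c); (23,18,c); (23,19,c); result: nodes: 1:vx, 4:vx, 6:vx, 7:vx, 8:vx, 11:vx, 13:tri, 17:vx, 18:vx, 19:vx, 20:tri, 21:tri, 22:tri, 23:tri edges: (13,1,ck); (13,6,c); (13,7,c); (13,11,c); (20,1,c); (20,17,c); (20,19,c); (21,6,c); (21,17,c); (21,18,c); (22,11,c); (22,18,c); (22,19,c); (23,17,c); (23,18,c); (23,19,c)
step 2: rule r1; match: 0->20, 1->1, 2->17, 3->19; deleted nodes 20; deleted edges (20,1,c); (20,17,c); (20,19,c); added nodes 24, 25, 26, 27, 28, 29, 30; added edges (27,1,c); (27,24,c); (27,26,c); (28,17,c); (28,24,c); (28,25,c); (29,19,c); (29,25,c); (29,26,c); (30,24,c); (30,25,c); (30,26,c); result: nodes: 1:vx, 4:vx, 6:vx, 7:vx, 8:vx, 11:vx, 13:tri, 17:vx, 18:vx, 19:vx, 21:tri, 22:tri, 23:tri, 24:vx, 25:vx, 26:vx, 27:tri, 28:tri, 29:tri, 30:tri edges: (13,1,ck); (13,6,c); (13,7,c); (13,11,c); (21,6,c); (21,17,c); (21,18,c); (22,11,c); (22,18,c); (22,19,c); (23,17,c); (23,18,c); (23,19,c); (27,1,c); (27,24,c); (27,26,c); (28,17,c); (28,24,c); (28,25,c); (29,19,c); (29,25,c); (29,26,c); (30,24,c); (30,25,c); (30,26,c)
step 3: rule r1; match: 0->21, 1->6, 2->17, 3->18; deleted nodes 21; deleted edges (21,6,c); (21,17,c); (21,18,c); added nodes 31, 32, 33, 34, 35, 36, 37; added edges (34,6,c); (34,31,c); (34,33,c); (35,17,c); (35,31,c); (35,32,c); (36,18,c); (36,32,c); (36,33,c); (37,31,c); (37,32,c); (37,33,c); result: nodes: 1:vx, 4:vx, 6:vx, 7:vx, 8:vx, 11:vx, 13:tri, 17:vx, 18:vx, 19:vx, 22:tri, 23:tri, 24:vx, 25:vx, 26:vx, 27:tri, 28:tri, 29:tri, 30:tri, 31:vx, 32:vx, 33:vx, 34:tri, 35:tri, 36:tri, 37:tri edges: (13,1,ck); (13,6,c); (13,7,c); (13,11,c); (22,11,c); (22,18,c); (22,19,c); (23,17,c); (23,18,c); (23,19,c); (27,1,c); (27,24,c); (27,26,c); (28,17,c); (28,24,c); (28,25,c); (29,19,c); (29,25,c); (29,26,c); (30,24,c); (30,25,c); (30,26,c); (34,6,c); (34,31,c); (34,33,c); (35,17,c); (35,31,c); (35,32,c); (36,18,c); (36,32,c); (36,33,c); (37,31,c); (37,32,c); (37,33,c)
final:
nodes: 1:vx, 4:vx, 6:vx, 7:vx, 8:vx, 11:vx, 13:tri, 17:vx, 18:vx, 19:vx, 22:tri, 23:tri, 24:vx, 25:vx, 26:vx, 27:tri, 28:tri, 29:tri, 30:tri, 31:vx, 32:vx, 33:vx, 34:tri, 35:tri, 36:tri, 37:tri
edges: (13,1,ck); (13,6,c); (13,7,c); (13,11,c); (22,11,c); (22,18,c); (22,19,c); (23,17,c); (23,18,c); (23,19,c); (27,1,c); (27,24,c); (27,26,c); (28,17,c); (28,24,c); (28,25,c); (29,19,c); (29,25,c); (29,26,c); (30,24,c); (30,25,c); (30,26,c); (34,6,c); (34,31,c); (34,33,c); (35,17,c); (35,31,c); (35,32,c); (36,18,c); (36,32,c); (36,33,c); (37,31,c); (37,32,c); (37,33,c)


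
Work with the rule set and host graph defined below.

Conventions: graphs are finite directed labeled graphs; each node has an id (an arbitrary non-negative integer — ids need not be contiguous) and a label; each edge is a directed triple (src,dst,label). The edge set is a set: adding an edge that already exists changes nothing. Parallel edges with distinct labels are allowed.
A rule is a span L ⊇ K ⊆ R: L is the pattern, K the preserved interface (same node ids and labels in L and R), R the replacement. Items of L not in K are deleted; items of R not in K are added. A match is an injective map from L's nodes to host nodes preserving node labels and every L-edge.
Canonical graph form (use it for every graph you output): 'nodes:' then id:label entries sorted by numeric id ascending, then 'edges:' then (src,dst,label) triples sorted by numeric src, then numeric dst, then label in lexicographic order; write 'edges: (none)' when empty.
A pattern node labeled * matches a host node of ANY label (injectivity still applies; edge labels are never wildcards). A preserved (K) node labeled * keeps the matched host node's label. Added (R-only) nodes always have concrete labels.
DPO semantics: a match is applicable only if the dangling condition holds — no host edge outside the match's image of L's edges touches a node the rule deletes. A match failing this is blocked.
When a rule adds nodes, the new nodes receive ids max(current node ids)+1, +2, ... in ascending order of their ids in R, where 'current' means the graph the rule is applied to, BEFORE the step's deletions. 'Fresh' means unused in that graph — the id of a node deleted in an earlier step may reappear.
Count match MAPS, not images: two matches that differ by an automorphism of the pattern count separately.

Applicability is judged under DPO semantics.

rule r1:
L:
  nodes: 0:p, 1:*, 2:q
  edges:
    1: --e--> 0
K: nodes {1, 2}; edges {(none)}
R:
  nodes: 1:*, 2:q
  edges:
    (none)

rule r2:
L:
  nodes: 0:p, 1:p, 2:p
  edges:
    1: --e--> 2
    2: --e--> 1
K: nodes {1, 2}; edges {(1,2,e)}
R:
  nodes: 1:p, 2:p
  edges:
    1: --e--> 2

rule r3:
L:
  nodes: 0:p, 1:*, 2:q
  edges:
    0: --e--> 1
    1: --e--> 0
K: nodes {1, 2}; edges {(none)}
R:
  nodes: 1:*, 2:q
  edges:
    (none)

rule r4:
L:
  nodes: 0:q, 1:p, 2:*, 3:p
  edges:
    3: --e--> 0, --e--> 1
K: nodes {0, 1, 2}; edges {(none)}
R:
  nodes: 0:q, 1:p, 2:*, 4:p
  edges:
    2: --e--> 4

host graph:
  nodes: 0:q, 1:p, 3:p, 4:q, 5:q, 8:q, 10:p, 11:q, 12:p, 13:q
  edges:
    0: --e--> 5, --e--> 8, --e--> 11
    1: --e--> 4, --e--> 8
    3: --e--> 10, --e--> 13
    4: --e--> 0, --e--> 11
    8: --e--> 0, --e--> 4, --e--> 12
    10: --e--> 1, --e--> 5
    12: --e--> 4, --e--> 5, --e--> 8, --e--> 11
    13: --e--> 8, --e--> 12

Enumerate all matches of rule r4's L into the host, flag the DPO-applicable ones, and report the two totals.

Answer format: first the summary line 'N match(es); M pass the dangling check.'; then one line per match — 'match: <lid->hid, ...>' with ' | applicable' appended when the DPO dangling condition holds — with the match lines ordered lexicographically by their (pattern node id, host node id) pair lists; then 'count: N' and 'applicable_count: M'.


14 match(es); 7 pass the dangling check.
match: 0->5, 1->1, 2->0, 3->10
match: 0->5, 1->1, 2->3, 3->10
match: 0->5, 1->1, 2->4, 3->10
match: 0->5, 1->1, 2->8, 3->10
match: 0->5, 1->1, 2->11, 3->10
match: 0->5, 1->1, 2->12, 3->10
match: 0->5, 1->1, 2->13, 3->10
match: 0->13, 1->10, 2->0, 3->3 | applicable
match: 0->13, 1->10, 2->1, 3->3 | applicable
match: 0->13, 1->10, 2->4, 3->3 | applicable
match: 0->13, 1->10, 2->5, 3->3 | applicable
match: 0->13, 1->10, 2->8, 3->3 | applicable
match: 0->13, 1->10, 2->11, 3->3 | applicable
match: 0->13, 1->10, 2->12, 3->3 | applicable
count: 14
applicable_count: 7


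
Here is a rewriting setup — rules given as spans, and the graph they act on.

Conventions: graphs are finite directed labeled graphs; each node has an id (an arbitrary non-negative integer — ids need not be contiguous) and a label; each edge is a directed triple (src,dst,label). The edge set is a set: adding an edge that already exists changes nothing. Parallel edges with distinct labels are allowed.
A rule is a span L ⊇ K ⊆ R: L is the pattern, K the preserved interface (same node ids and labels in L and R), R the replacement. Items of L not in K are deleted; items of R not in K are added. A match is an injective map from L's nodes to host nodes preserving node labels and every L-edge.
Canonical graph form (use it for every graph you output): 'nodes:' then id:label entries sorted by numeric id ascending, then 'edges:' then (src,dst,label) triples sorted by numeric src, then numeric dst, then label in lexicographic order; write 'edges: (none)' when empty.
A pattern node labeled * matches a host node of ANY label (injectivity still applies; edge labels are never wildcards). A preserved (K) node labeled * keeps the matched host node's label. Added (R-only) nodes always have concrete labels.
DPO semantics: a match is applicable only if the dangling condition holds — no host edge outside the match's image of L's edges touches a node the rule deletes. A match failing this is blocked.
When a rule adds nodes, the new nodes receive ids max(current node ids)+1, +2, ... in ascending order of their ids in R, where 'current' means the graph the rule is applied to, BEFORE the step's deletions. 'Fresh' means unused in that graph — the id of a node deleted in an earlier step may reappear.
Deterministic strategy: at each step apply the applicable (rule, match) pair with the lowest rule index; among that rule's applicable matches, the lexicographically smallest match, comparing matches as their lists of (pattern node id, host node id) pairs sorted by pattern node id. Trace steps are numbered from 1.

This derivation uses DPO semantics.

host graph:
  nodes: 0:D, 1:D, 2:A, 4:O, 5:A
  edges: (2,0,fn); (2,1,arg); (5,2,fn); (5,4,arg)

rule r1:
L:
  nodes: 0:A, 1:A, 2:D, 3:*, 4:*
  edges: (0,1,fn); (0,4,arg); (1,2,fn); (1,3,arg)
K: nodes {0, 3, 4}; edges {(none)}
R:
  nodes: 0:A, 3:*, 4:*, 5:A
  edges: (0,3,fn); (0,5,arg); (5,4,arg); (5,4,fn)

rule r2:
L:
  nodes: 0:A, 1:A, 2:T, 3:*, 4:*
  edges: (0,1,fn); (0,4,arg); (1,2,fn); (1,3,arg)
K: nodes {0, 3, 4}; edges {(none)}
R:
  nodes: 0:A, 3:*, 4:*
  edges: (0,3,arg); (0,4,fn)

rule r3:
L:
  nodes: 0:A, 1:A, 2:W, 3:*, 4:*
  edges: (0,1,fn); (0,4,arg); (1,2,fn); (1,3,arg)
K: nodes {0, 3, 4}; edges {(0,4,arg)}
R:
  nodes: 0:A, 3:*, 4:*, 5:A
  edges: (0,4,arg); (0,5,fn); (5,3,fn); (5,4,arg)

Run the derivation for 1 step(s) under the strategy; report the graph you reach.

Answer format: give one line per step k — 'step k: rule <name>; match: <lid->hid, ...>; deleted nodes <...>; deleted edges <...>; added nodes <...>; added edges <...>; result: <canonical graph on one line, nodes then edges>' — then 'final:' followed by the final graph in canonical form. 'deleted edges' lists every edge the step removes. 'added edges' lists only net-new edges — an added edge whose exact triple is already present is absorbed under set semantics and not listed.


step 1: rule r1; match: 0->5, 1->2, 2->0, 3->1, 4->4; deleted nodes 0, 2; deleted edges (2,0,fn); (2,1,arg); (5,2,fn); (5,4,arg); added nodes 6; added edges (5,1,fn); (5,6,arg); (6,4,arg); (6,4,fn); result: nodes: 1:D, 4:O, 5:A, 6:A edges: (5,1,fn); (5,6,arg); (6,4,arg); (6,4,fn)
final:
nodes: 1:D, 4:O, 5:A, 6:A
edges: (5,1,fn); (5,6,arg); (6,4,arg); (6,4,fn)


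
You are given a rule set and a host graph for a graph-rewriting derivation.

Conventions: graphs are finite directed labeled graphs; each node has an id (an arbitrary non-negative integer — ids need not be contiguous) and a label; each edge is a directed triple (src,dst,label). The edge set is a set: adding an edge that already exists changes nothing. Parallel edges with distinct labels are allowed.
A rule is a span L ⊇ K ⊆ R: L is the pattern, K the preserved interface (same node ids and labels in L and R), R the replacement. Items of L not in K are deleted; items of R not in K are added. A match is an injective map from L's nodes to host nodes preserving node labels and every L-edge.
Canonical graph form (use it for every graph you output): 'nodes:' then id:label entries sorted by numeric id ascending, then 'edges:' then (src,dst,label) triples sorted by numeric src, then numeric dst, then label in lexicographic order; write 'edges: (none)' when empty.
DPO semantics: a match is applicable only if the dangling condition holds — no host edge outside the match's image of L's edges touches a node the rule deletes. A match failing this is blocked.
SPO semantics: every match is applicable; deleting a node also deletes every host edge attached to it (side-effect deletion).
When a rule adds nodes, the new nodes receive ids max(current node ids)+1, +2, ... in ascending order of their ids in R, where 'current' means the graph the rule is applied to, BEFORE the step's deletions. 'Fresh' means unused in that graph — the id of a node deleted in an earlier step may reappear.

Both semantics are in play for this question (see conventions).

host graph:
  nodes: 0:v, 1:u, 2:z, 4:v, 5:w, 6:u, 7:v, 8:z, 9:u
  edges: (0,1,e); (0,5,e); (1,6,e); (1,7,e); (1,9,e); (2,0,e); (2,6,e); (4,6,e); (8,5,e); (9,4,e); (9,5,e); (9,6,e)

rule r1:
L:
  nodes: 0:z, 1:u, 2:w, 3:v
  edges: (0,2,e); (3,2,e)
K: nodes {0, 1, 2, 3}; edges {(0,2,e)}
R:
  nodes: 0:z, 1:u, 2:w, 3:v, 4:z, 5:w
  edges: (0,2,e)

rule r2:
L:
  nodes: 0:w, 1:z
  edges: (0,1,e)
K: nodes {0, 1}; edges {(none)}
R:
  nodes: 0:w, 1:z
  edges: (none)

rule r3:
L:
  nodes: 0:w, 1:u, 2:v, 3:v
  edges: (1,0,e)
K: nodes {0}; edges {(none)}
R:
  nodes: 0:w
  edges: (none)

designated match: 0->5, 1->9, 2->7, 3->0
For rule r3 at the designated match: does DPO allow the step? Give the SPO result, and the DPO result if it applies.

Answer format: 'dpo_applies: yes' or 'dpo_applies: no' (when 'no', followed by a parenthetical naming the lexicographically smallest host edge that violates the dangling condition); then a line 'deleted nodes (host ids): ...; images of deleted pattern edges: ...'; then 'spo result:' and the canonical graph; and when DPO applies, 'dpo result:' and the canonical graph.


dpo_applies: no
(the rule deletes node 0, which keeps host edge (0,1,e) outside the match image — the dangling condition fails, DPO blocks; SPO proceeds and side-deletes such edges)
deleted nodes (host ids): 0, 7, 9; images of deleted pattern edges: (9,5,e)
spo result:
nodes: 1:u, 2:z, 4:v, 5:w, 6:u, 8:z
edges: (1,6,e); (2,6,e); (4,6,e); (8,5,e)


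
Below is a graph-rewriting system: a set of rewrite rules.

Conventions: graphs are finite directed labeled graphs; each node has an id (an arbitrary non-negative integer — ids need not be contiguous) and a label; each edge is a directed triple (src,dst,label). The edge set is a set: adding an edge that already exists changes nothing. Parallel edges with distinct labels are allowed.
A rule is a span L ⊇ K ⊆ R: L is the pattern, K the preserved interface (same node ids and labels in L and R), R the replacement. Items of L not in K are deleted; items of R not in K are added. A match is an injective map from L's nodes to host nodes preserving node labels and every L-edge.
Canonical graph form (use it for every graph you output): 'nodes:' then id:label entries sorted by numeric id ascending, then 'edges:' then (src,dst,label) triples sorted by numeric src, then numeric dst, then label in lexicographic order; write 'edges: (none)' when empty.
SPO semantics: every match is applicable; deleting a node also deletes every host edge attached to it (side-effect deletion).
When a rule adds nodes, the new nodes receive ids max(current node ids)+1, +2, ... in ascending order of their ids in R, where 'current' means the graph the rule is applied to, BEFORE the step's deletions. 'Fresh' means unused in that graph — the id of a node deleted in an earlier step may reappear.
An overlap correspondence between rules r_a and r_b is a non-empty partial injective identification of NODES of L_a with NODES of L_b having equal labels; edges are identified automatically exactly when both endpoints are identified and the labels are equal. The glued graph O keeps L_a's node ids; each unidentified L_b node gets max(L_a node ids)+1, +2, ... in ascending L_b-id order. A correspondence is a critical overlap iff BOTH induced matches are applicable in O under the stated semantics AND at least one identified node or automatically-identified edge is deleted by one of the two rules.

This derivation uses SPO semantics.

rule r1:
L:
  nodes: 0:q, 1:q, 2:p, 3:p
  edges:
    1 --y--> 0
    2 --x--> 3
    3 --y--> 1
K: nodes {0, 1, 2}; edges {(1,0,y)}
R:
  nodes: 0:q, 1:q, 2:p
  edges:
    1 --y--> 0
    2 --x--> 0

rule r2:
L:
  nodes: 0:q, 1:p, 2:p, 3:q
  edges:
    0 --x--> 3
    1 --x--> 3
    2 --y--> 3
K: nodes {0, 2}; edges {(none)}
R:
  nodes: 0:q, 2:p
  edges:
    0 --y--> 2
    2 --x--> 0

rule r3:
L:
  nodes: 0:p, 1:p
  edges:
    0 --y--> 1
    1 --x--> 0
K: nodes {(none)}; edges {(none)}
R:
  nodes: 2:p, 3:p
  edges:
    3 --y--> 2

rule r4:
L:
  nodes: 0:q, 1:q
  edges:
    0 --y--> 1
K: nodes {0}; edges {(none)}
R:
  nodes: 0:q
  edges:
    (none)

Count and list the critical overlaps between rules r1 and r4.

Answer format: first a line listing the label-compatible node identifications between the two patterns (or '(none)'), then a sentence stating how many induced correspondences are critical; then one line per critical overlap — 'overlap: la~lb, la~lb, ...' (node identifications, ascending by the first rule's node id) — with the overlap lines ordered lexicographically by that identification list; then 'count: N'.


label-compatible node identifications between L(r1) and L(r4): 0~0, 0~1, 1~0, 1~1
4 of the induced correspondences are critical overlaps of r1 and r4.
overlap: 0~0, 1~1
overlap: 0~1
overlap: 0~1, 1~0
overlap: 1~1
count: 4
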